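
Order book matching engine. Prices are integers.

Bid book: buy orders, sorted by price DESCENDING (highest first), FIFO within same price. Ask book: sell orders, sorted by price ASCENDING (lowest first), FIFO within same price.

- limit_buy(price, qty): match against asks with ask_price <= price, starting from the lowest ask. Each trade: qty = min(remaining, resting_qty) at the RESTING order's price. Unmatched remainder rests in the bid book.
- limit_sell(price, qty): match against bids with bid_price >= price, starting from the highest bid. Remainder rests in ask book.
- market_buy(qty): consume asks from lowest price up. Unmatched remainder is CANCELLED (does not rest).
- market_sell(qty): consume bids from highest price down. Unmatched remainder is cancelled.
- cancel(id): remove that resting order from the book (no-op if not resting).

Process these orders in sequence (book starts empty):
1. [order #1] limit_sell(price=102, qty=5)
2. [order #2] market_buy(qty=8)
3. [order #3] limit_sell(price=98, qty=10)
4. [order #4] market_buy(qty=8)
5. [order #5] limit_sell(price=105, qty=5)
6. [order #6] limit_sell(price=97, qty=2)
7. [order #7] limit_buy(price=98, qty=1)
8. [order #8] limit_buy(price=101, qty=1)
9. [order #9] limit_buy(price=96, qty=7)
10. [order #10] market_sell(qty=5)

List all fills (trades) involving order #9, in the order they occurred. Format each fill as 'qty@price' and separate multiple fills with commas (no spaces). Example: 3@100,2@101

After op 1 [order #1] limit_sell(price=102, qty=5): fills=none; bids=[-] asks=[#1:5@102]
After op 2 [order #2] market_buy(qty=8): fills=#2x#1:5@102; bids=[-] asks=[-]
After op 3 [order #3] limit_sell(price=98, qty=10): fills=none; bids=[-] asks=[#3:10@98]
After op 4 [order #4] market_buy(qty=8): fills=#4x#3:8@98; bids=[-] asks=[#3:2@98]
After op 5 [order #5] limit_sell(price=105, qty=5): fills=none; bids=[-] asks=[#3:2@98 #5:5@105]
After op 6 [order #6] limit_sell(price=97, qty=2): fills=none; bids=[-] asks=[#6:2@97 #3:2@98 #5:5@105]
After op 7 [order #7] limit_buy(price=98, qty=1): fills=#7x#6:1@97; bids=[-] asks=[#6:1@97 #3:2@98 #5:5@105]
After op 8 [order #8] limit_buy(price=101, qty=1): fills=#8x#6:1@97; bids=[-] asks=[#3:2@98 #5:5@105]
After op 9 [order #9] limit_buy(price=96, qty=7): fills=none; bids=[#9:7@96] asks=[#3:2@98 #5:5@105]
After op 10 [order #10] market_sell(qty=5): fills=#9x#10:5@96; bids=[#9:2@96] asks=[#3:2@98 #5:5@105]

Answer: 5@96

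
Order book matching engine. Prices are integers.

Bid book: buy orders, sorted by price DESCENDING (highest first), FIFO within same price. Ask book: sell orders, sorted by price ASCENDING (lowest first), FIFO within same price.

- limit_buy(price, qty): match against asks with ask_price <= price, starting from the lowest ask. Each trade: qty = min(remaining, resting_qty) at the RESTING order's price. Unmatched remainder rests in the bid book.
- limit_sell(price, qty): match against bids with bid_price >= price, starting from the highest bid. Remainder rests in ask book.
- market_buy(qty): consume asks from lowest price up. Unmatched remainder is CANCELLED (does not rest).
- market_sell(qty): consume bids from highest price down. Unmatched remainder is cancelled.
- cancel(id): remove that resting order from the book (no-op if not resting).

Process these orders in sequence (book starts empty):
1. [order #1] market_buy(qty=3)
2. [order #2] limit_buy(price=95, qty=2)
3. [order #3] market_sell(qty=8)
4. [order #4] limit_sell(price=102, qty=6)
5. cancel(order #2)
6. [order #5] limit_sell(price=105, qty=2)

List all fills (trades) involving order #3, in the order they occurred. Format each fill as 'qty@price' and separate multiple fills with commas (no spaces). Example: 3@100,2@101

Answer: 2@95

Derivation:
After op 1 [order #1] market_buy(qty=3): fills=none; bids=[-] asks=[-]
After op 2 [order #2] limit_buy(price=95, qty=2): fills=none; bids=[#2:2@95] asks=[-]
After op 3 [order #3] market_sell(qty=8): fills=#2x#3:2@95; bids=[-] asks=[-]
After op 4 [order #4] limit_sell(price=102, qty=6): fills=none; bids=[-] asks=[#4:6@102]
After op 5 cancel(order #2): fills=none; bids=[-] asks=[#4:6@102]
After op 6 [order #5] limit_sell(price=105, qty=2): fills=none; bids=[-] asks=[#4:6@102 #5:2@105]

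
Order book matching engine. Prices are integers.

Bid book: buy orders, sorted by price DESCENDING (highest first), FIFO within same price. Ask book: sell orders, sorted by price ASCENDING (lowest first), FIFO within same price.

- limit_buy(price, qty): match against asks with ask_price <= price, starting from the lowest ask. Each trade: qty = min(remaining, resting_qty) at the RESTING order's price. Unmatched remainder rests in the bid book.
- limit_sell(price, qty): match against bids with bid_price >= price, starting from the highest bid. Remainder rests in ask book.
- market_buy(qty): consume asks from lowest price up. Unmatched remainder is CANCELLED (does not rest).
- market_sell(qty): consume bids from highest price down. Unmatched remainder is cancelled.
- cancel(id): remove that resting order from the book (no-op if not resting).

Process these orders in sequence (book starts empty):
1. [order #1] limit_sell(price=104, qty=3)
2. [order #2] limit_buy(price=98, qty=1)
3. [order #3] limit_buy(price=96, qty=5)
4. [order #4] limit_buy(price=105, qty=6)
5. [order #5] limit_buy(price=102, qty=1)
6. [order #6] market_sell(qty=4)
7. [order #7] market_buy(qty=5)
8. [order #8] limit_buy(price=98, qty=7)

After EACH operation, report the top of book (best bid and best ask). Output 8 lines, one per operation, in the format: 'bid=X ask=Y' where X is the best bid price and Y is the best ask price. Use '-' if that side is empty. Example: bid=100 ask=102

After op 1 [order #1] limit_sell(price=104, qty=3): fills=none; bids=[-] asks=[#1:3@104]
After op 2 [order #2] limit_buy(price=98, qty=1): fills=none; bids=[#2:1@98] asks=[#1:3@104]
After op 3 [order #3] limit_buy(price=96, qty=5): fills=none; bids=[#2:1@98 #3:5@96] asks=[#1:3@104]
After op 4 [order #4] limit_buy(price=105, qty=6): fills=#4x#1:3@104; bids=[#4:3@105 #2:1@98 #3:5@96] asks=[-]
After op 5 [order #5] limit_buy(price=102, qty=1): fills=none; bids=[#4:3@105 #5:1@102 #2:1@98 #3:5@96] asks=[-]
After op 6 [order #6] market_sell(qty=4): fills=#4x#6:3@105 #5x#6:1@102; bids=[#2:1@98 #3:5@96] asks=[-]
After op 7 [order #7] market_buy(qty=5): fills=none; bids=[#2:1@98 #3:5@96] asks=[-]
After op 8 [order #8] limit_buy(price=98, qty=7): fills=none; bids=[#2:1@98 #8:7@98 #3:5@96] asks=[-]

Answer: bid=- ask=104
bid=98 ask=104
bid=98 ask=104
bid=105 ask=-
bid=105 ask=-
bid=98 ask=-
bid=98 ask=-
bid=98 ask=-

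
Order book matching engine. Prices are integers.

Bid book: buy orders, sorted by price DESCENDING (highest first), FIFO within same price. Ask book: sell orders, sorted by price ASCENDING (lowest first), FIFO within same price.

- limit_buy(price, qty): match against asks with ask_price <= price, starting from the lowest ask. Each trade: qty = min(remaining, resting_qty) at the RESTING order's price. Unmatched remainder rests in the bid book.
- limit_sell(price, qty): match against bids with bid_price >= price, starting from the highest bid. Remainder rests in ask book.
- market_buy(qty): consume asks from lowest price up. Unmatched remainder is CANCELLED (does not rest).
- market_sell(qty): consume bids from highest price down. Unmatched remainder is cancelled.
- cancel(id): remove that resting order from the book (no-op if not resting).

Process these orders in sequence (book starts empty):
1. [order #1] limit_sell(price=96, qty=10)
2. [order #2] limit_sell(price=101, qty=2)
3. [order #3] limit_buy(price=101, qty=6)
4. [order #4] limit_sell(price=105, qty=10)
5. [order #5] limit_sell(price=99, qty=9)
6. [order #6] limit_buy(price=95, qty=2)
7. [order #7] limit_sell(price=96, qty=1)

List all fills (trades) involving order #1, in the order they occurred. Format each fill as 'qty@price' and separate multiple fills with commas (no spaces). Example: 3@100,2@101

Answer: 6@96

Derivation:
After op 1 [order #1] limit_sell(price=96, qty=10): fills=none; bids=[-] asks=[#1:10@96]
After op 2 [order #2] limit_sell(price=101, qty=2): fills=none; bids=[-] asks=[#1:10@96 #2:2@101]
After op 3 [order #3] limit_buy(price=101, qty=6): fills=#3x#1:6@96; bids=[-] asks=[#1:4@96 #2:2@101]
After op 4 [order #4] limit_sell(price=105, qty=10): fills=none; bids=[-] asks=[#1:4@96 #2:2@101 #4:10@105]
After op 5 [order #5] limit_sell(price=99, qty=9): fills=none; bids=[-] asks=[#1:4@96 #5:9@99 #2:2@101 #4:10@105]
After op 6 [order #6] limit_buy(price=95, qty=2): fills=none; bids=[#6:2@95] asks=[#1:4@96 #5:9@99 #2:2@101 #4:10@105]
After op 7 [order #7] limit_sell(price=96, qty=1): fills=none; bids=[#6:2@95] asks=[#1:4@96 #7:1@96 #5:9@99 #2:2@101 #4:10@105]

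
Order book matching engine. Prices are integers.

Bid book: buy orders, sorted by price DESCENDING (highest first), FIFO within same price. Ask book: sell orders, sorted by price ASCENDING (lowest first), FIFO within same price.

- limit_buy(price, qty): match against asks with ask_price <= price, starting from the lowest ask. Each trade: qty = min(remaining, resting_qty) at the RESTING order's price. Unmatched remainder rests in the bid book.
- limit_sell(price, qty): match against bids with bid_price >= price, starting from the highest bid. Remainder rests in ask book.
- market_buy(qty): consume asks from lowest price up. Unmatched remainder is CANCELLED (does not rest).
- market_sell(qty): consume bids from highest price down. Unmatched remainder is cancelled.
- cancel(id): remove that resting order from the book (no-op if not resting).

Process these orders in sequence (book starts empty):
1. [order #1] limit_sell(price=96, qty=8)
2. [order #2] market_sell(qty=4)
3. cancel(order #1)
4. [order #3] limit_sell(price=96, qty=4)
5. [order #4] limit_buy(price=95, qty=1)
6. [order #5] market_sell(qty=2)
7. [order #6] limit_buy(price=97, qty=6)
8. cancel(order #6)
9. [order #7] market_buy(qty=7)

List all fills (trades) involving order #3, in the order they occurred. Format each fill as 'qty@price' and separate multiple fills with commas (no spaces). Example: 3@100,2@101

Answer: 4@96

Derivation:
After op 1 [order #1] limit_sell(price=96, qty=8): fills=none; bids=[-] asks=[#1:8@96]
After op 2 [order #2] market_sell(qty=4): fills=none; bids=[-] asks=[#1:8@96]
After op 3 cancel(order #1): fills=none; bids=[-] asks=[-]
After op 4 [order #3] limit_sell(price=96, qty=4): fills=none; bids=[-] asks=[#3:4@96]
After op 5 [order #4] limit_buy(price=95, qty=1): fills=none; bids=[#4:1@95] asks=[#3:4@96]
After op 6 [order #5] market_sell(qty=2): fills=#4x#5:1@95; bids=[-] asks=[#3:4@96]
After op 7 [order #6] limit_buy(price=97, qty=6): fills=#6x#3:4@96; bids=[#6:2@97] asks=[-]
After op 8 cancel(order #6): fills=none; bids=[-] asks=[-]
After op 9 [order #7] market_buy(qty=7): fills=none; bids=[-] asks=[-]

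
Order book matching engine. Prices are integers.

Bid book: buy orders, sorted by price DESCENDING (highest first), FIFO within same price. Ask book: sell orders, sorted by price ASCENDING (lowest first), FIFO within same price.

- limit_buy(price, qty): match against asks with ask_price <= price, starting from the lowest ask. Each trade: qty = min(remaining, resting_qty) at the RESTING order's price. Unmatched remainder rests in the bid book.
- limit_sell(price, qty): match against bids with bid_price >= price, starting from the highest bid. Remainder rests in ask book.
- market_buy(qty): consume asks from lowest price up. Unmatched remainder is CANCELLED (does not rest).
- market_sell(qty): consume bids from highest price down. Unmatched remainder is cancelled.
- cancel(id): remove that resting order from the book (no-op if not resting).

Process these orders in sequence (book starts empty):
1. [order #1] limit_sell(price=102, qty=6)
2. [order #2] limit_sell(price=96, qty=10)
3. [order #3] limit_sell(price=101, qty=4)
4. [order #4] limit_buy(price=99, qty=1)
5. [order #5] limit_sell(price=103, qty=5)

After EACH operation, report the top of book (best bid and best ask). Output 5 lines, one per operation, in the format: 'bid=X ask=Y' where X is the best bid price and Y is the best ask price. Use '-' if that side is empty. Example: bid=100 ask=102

Answer: bid=- ask=102
bid=- ask=96
bid=- ask=96
bid=- ask=96
bid=- ask=96

Derivation:
After op 1 [order #1] limit_sell(price=102, qty=6): fills=none; bids=[-] asks=[#1:6@102]
After op 2 [order #2] limit_sell(price=96, qty=10): fills=none; bids=[-] asks=[#2:10@96 #1:6@102]
After op 3 [order #3] limit_sell(price=101, qty=4): fills=none; bids=[-] asks=[#2:10@96 #3:4@101 #1:6@102]
After op 4 [order #4] limit_buy(price=99, qty=1): fills=#4x#2:1@96; bids=[-] asks=[#2:9@96 #3:4@101 #1:6@102]
After op 5 [order #5] limit_sell(price=103, qty=5): fills=none; bids=[-] asks=[#2:9@96 #3:4@101 #1:6@102 #5:5@103]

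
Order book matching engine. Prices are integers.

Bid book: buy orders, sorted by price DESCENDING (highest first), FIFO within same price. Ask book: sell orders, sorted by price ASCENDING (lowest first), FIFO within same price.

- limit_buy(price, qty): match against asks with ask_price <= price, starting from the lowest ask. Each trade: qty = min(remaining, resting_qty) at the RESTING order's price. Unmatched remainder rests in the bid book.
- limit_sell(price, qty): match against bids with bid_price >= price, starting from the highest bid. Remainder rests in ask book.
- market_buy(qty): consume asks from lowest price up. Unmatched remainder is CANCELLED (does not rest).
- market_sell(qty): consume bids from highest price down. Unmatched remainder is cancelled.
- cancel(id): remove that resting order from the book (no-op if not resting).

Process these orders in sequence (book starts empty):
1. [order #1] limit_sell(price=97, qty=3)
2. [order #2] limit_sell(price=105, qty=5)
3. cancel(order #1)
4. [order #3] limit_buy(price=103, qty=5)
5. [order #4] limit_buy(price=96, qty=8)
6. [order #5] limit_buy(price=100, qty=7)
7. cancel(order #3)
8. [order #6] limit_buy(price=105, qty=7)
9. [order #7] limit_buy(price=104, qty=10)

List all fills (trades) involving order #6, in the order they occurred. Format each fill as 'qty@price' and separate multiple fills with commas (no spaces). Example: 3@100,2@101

Answer: 5@105

Derivation:
After op 1 [order #1] limit_sell(price=97, qty=3): fills=none; bids=[-] asks=[#1:3@97]
After op 2 [order #2] limit_sell(price=105, qty=5): fills=none; bids=[-] asks=[#1:3@97 #2:5@105]
After op 3 cancel(order #1): fills=none; bids=[-] asks=[#2:5@105]
After op 4 [order #3] limit_buy(price=103, qty=5): fills=none; bids=[#3:5@103] asks=[#2:5@105]
After op 5 [order #4] limit_buy(price=96, qty=8): fills=none; bids=[#3:5@103 #4:8@96] asks=[#2:5@105]
After op 6 [order #5] limit_buy(price=100, qty=7): fills=none; bids=[#3:5@103 #5:7@100 #4:8@96] asks=[#2:5@105]
After op 7 cancel(order #3): fills=none; bids=[#5:7@100 #4:8@96] asks=[#2:5@105]
After op 8 [order #6] limit_buy(price=105, qty=7): fills=#6x#2:5@105; bids=[#6:2@105 #5:7@100 #4:8@96] asks=[-]
After op 9 [order #7] limit_buy(price=104, qty=10): fills=none; bids=[#6:2@105 #7:10@104 #5:7@100 #4:8@96] asks=[-]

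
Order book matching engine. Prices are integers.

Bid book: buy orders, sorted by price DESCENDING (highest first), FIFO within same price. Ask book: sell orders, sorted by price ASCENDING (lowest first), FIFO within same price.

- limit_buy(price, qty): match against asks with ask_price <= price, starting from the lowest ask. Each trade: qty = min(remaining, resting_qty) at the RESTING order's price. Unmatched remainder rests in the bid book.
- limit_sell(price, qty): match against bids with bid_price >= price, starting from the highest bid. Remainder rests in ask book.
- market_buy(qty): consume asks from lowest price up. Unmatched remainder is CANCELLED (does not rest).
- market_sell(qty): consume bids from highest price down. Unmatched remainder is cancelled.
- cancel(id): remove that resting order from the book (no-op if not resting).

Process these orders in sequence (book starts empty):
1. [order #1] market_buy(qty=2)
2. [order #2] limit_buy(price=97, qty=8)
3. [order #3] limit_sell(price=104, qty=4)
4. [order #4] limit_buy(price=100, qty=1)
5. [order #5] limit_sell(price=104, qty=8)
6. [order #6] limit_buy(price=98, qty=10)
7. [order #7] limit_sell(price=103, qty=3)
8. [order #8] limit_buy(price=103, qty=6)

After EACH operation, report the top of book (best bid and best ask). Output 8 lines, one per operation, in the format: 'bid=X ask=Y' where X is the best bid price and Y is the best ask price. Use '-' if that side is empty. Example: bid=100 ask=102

After op 1 [order #1] market_buy(qty=2): fills=none; bids=[-] asks=[-]
After op 2 [order #2] limit_buy(price=97, qty=8): fills=none; bids=[#2:8@97] asks=[-]
After op 3 [order #3] limit_sell(price=104, qty=4): fills=none; bids=[#2:8@97] asks=[#3:4@104]
After op 4 [order #4] limit_buy(price=100, qty=1): fills=none; bids=[#4:1@100 #2:8@97] asks=[#3:4@104]
After op 5 [order #5] limit_sell(price=104, qty=8): fills=none; bids=[#4:1@100 #2:8@97] asks=[#3:4@104 #5:8@104]
After op 6 [order #6] limit_buy(price=98, qty=10): fills=none; bids=[#4:1@100 #6:10@98 #2:8@97] asks=[#3:4@104 #5:8@104]
After op 7 [order #7] limit_sell(price=103, qty=3): fills=none; bids=[#4:1@100 #6:10@98 #2:8@97] asks=[#7:3@103 #3:4@104 #5:8@104]
After op 8 [order #8] limit_buy(price=103, qty=6): fills=#8x#7:3@103; bids=[#8:3@103 #4:1@100 #6:10@98 #2:8@97] asks=[#3:4@104 #5:8@104]

Answer: bid=- ask=-
bid=97 ask=-
bid=97 ask=104
bid=100 ask=104
bid=100 ask=104
bid=100 ask=104
bid=100 ask=103
bid=103 ask=104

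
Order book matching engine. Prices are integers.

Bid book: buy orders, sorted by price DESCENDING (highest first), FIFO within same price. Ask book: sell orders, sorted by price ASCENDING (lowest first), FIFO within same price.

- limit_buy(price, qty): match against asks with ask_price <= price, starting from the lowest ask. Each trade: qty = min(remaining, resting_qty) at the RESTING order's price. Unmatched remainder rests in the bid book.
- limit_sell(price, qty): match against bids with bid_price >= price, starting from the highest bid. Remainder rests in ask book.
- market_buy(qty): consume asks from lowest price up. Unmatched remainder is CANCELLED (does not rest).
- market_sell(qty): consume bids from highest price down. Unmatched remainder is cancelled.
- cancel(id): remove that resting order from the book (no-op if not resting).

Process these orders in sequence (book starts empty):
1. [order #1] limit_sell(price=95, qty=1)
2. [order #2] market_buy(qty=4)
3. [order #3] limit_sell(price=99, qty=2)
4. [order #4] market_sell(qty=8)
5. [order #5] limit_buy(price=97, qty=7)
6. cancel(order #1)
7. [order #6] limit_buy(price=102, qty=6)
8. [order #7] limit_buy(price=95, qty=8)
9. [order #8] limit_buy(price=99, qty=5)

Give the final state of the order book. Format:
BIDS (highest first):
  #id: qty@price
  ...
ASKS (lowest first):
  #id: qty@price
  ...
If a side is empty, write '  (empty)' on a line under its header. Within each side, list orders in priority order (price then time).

After op 1 [order #1] limit_sell(price=95, qty=1): fills=none; bids=[-] asks=[#1:1@95]
After op 2 [order #2] market_buy(qty=4): fills=#2x#1:1@95; bids=[-] asks=[-]
After op 3 [order #3] limit_sell(price=99, qty=2): fills=none; bids=[-] asks=[#3:2@99]
After op 4 [order #4] market_sell(qty=8): fills=none; bids=[-] asks=[#3:2@99]
After op 5 [order #5] limit_buy(price=97, qty=7): fills=none; bids=[#5:7@97] asks=[#3:2@99]
After op 6 cancel(order #1): fills=none; bids=[#5:7@97] asks=[#3:2@99]
After op 7 [order #6] limit_buy(price=102, qty=6): fills=#6x#3:2@99; bids=[#6:4@102 #5:7@97] asks=[-]
After op 8 [order #7] limit_buy(price=95, qty=8): fills=none; bids=[#6:4@102 #5:7@97 #7:8@95] asks=[-]
After op 9 [order #8] limit_buy(price=99, qty=5): fills=none; bids=[#6:4@102 #8:5@99 #5:7@97 #7:8@95] asks=[-]

Answer: BIDS (highest first):
  #6: 4@102
  #8: 5@99
  #5: 7@97
  #7: 8@95
ASKS (lowest first):
  (empty)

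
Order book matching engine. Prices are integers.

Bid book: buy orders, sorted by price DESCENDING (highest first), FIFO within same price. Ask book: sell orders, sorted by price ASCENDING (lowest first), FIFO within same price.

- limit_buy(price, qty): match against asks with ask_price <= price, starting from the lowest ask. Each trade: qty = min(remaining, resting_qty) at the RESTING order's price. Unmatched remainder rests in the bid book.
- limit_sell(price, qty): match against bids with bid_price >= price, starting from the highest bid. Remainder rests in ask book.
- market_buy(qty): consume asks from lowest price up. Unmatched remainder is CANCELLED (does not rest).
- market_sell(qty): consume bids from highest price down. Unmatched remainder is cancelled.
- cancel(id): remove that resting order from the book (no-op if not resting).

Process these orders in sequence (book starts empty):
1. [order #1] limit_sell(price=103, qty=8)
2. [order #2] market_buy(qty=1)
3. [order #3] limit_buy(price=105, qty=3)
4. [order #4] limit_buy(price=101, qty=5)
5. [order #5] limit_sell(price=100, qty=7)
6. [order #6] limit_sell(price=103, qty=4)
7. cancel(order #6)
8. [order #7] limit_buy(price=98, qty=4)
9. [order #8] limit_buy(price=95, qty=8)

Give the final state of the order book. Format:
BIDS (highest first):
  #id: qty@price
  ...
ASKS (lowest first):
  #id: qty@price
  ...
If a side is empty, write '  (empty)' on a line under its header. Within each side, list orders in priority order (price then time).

After op 1 [order #1] limit_sell(price=103, qty=8): fills=none; bids=[-] asks=[#1:8@103]
After op 2 [order #2] market_buy(qty=1): fills=#2x#1:1@103; bids=[-] asks=[#1:7@103]
After op 3 [order #3] limit_buy(price=105, qty=3): fills=#3x#1:3@103; bids=[-] asks=[#1:4@103]
After op 4 [order #4] limit_buy(price=101, qty=5): fills=none; bids=[#4:5@101] asks=[#1:4@103]
After op 5 [order #5] limit_sell(price=100, qty=7): fills=#4x#5:5@101; bids=[-] asks=[#5:2@100 #1:4@103]
After op 6 [order #6] limit_sell(price=103, qty=4): fills=none; bids=[-] asks=[#5:2@100 #1:4@103 #6:4@103]
After op 7 cancel(order #6): fills=none; bids=[-] asks=[#5:2@100 #1:4@103]
After op 8 [order #7] limit_buy(price=98, qty=4): fills=none; bids=[#7:4@98] asks=[#5:2@100 #1:4@103]
After op 9 [order #8] limit_buy(price=95, qty=8): fills=none; bids=[#7:4@98 #8:8@95] asks=[#5:2@100 #1:4@103]

Answer: BIDS (highest first):
  #7: 4@98
  #8: 8@95
ASKS (lowest first):
  #5: 2@100
  #1: 4@103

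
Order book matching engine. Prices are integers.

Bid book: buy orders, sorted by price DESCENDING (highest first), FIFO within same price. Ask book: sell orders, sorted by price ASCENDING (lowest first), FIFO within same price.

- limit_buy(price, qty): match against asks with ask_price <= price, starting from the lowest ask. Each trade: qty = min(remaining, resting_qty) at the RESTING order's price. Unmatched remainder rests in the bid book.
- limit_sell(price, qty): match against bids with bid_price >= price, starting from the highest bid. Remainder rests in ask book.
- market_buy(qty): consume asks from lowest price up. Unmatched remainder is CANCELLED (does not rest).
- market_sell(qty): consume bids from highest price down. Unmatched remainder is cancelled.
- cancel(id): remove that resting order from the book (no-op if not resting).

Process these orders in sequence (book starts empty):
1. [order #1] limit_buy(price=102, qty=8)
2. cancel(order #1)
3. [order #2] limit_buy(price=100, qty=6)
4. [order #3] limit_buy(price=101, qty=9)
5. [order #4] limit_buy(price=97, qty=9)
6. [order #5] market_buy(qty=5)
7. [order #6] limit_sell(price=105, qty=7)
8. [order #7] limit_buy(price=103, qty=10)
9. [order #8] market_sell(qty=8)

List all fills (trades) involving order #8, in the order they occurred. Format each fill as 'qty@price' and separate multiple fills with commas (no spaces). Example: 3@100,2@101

Answer: 8@103

Derivation:
After op 1 [order #1] limit_buy(price=102, qty=8): fills=none; bids=[#1:8@102] asks=[-]
After op 2 cancel(order #1): fills=none; bids=[-] asks=[-]
After op 3 [order #2] limit_buy(price=100, qty=6): fills=none; bids=[#2:6@100] asks=[-]
After op 4 [order #3] limit_buy(price=101, qty=9): fills=none; bids=[#3:9@101 #2:6@100] asks=[-]
After op 5 [order #4] limit_buy(price=97, qty=9): fills=none; bids=[#3:9@101 #2:6@100 #4:9@97] asks=[-]
After op 6 [order #5] market_buy(qty=5): fills=none; bids=[#3:9@101 #2:6@100 #4:9@97] asks=[-]
After op 7 [order #6] limit_sell(price=105, qty=7): fills=none; bids=[#3:9@101 #2:6@100 #4:9@97] asks=[#6:7@105]
After op 8 [order #7] limit_buy(price=103, qty=10): fills=none; bids=[#7:10@103 #3:9@101 #2:6@100 #4:9@97] asks=[#6:7@105]
After op 9 [order #8] market_sell(qty=8): fills=#7x#8:8@103; bids=[#7:2@103 #3:9@101 #2:6@100 #4:9@97] asks=[#6:7@105]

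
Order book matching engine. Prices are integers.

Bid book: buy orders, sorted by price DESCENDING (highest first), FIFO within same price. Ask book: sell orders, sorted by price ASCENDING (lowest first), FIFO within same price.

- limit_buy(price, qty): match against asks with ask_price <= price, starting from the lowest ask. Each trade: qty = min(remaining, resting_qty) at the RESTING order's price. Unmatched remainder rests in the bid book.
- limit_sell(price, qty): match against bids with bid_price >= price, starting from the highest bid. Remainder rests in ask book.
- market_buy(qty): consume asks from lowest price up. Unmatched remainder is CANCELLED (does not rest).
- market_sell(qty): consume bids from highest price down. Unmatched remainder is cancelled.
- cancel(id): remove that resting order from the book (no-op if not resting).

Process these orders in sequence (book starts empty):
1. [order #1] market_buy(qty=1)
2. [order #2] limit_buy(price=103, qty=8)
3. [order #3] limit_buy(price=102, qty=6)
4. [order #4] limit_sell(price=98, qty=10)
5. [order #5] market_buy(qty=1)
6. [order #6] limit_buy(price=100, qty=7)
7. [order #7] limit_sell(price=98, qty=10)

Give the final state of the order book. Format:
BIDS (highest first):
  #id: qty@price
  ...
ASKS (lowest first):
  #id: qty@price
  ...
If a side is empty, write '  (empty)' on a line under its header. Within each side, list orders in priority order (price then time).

After op 1 [order #1] market_buy(qty=1): fills=none; bids=[-] asks=[-]
After op 2 [order #2] limit_buy(price=103, qty=8): fills=none; bids=[#2:8@103] asks=[-]
After op 3 [order #3] limit_buy(price=102, qty=6): fills=none; bids=[#2:8@103 #3:6@102] asks=[-]
After op 4 [order #4] limit_sell(price=98, qty=10): fills=#2x#4:8@103 #3x#4:2@102; bids=[#3:4@102] asks=[-]
After op 5 [order #5] market_buy(qty=1): fills=none; bids=[#3:4@102] asks=[-]
After op 6 [order #6] limit_buy(price=100, qty=7): fills=none; bids=[#3:4@102 #6:7@100] asks=[-]
After op 7 [order #7] limit_sell(price=98, qty=10): fills=#3x#7:4@102 #6x#7:6@100; bids=[#6:1@100] asks=[-]

Answer: BIDS (highest first):
  #6: 1@100
ASKS (lowest first):
  (empty)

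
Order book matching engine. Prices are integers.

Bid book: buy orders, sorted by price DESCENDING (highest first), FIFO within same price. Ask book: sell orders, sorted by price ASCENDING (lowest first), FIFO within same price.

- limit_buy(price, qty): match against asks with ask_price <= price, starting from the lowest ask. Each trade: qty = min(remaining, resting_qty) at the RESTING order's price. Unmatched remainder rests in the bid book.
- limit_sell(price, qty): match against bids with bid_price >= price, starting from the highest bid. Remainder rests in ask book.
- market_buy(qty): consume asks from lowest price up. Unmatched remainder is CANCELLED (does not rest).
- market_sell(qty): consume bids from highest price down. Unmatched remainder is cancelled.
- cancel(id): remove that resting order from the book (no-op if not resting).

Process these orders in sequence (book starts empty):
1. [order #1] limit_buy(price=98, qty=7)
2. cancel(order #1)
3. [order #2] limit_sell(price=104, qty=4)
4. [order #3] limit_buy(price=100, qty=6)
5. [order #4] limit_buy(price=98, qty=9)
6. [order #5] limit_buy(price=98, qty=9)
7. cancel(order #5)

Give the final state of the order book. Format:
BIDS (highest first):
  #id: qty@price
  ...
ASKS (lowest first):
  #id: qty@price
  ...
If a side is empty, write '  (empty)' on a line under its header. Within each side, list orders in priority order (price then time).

After op 1 [order #1] limit_buy(price=98, qty=7): fills=none; bids=[#1:7@98] asks=[-]
After op 2 cancel(order #1): fills=none; bids=[-] asks=[-]
After op 3 [order #2] limit_sell(price=104, qty=4): fills=none; bids=[-] asks=[#2:4@104]
After op 4 [order #3] limit_buy(price=100, qty=6): fills=none; bids=[#3:6@100] asks=[#2:4@104]
After op 5 [order #4] limit_buy(price=98, qty=9): fills=none; bids=[#3:6@100 #4:9@98] asks=[#2:4@104]
After op 6 [order #5] limit_buy(price=98, qty=9): fills=none; bids=[#3:6@100 #4:9@98 #5:9@98] asks=[#2:4@104]
After op 7 cancel(order #5): fills=none; bids=[#3:6@100 #4:9@98] asks=[#2:4@104]

Answer: BIDS (highest first):
  #3: 6@100
  #4: 9@98
ASKS (lowest first):
  #2: 4@104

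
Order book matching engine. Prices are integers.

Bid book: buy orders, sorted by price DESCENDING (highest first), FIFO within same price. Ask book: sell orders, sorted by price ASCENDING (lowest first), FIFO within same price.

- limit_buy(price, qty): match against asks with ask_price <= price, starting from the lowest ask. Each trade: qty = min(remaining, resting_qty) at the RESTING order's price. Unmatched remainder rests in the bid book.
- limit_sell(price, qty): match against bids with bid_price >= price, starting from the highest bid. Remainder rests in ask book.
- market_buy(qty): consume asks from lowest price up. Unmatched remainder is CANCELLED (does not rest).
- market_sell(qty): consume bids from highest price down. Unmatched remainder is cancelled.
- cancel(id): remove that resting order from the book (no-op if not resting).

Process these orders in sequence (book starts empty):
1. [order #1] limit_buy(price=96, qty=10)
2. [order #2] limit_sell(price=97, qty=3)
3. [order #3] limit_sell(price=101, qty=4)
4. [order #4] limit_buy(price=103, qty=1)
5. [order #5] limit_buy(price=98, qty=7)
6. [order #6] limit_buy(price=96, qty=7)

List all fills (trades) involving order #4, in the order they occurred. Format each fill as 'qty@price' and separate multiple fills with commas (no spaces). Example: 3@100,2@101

Answer: 1@97

Derivation:
After op 1 [order #1] limit_buy(price=96, qty=10): fills=none; bids=[#1:10@96] asks=[-]
After op 2 [order #2] limit_sell(price=97, qty=3): fills=none; bids=[#1:10@96] asks=[#2:3@97]
After op 3 [order #3] limit_sell(price=101, qty=4): fills=none; bids=[#1:10@96] asks=[#2:3@97 #3:4@101]
After op 4 [order #4] limit_buy(price=103, qty=1): fills=#4x#2:1@97; bids=[#1:10@96] asks=[#2:2@97 #3:4@101]
After op 5 [order #5] limit_buy(price=98, qty=7): fills=#5x#2:2@97; bids=[#5:5@98 #1:10@96] asks=[#3:4@101]
After op 6 [order #6] limit_buy(price=96, qty=7): fills=none; bids=[#5:5@98 #1:10@96 #6:7@96] asks=[#3:4@101]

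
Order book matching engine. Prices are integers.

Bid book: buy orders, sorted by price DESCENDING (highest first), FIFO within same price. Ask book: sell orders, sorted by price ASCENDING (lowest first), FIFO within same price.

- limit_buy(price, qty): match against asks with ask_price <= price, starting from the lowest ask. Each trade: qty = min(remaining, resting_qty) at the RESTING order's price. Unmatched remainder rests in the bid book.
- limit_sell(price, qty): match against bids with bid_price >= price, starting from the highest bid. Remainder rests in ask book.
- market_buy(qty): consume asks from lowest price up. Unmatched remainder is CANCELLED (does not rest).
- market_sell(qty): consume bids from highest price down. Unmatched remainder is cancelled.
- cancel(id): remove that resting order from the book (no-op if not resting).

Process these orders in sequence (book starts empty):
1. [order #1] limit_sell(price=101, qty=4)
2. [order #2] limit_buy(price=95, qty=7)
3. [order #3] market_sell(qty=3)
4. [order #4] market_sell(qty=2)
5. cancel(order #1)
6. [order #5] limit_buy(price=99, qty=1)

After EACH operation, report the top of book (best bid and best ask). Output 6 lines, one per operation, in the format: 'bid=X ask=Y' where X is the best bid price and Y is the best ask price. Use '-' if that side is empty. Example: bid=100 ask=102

Answer: bid=- ask=101
bid=95 ask=101
bid=95 ask=101
bid=95 ask=101
bid=95 ask=-
bid=99 ask=-

Derivation:
After op 1 [order #1] limit_sell(price=101, qty=4): fills=none; bids=[-] asks=[#1:4@101]
After op 2 [order #2] limit_buy(price=95, qty=7): fills=none; bids=[#2:7@95] asks=[#1:4@101]
After op 3 [order #3] market_sell(qty=3): fills=#2x#3:3@95; bids=[#2:4@95] asks=[#1:4@101]
After op 4 [order #4] market_sell(qty=2): fills=#2x#4:2@95; bids=[#2:2@95] asks=[#1:4@101]
After op 5 cancel(order #1): fills=none; bids=[#2:2@95] asks=[-]
After op 6 [order #5] limit_buy(price=99, qty=1): fills=none; bids=[#5:1@99 #2:2@95] asks=[-]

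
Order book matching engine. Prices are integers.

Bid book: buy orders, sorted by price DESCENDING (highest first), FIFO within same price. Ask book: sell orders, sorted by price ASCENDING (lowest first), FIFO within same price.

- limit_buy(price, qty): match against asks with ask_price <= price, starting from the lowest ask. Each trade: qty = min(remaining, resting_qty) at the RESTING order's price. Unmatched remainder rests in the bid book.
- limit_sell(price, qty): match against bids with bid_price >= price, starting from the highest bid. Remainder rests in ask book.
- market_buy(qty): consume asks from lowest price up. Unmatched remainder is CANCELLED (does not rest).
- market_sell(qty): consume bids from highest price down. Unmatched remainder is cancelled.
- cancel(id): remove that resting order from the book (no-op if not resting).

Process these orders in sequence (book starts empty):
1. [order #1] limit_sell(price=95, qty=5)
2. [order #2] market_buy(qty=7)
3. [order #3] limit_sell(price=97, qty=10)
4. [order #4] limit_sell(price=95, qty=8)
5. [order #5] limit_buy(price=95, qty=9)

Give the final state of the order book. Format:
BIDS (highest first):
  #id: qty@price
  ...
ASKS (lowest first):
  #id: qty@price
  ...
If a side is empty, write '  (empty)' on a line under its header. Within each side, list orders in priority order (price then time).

Answer: BIDS (highest first):
  #5: 1@95
ASKS (lowest first):
  #3: 10@97

Derivation:
After op 1 [order #1] limit_sell(price=95, qty=5): fills=none; bids=[-] asks=[#1:5@95]
After op 2 [order #2] market_buy(qty=7): fills=#2x#1:5@95; bids=[-] asks=[-]
After op 3 [order #3] limit_sell(price=97, qty=10): fills=none; bids=[-] asks=[#3:10@97]
After op 4 [order #4] limit_sell(price=95, qty=8): fills=none; bids=[-] asks=[#4:8@95 #3:10@97]
After op 5 [order #5] limit_buy(price=95, qty=9): fills=#5x#4:8@95; bids=[#5:1@95] asks=[#3:10@97]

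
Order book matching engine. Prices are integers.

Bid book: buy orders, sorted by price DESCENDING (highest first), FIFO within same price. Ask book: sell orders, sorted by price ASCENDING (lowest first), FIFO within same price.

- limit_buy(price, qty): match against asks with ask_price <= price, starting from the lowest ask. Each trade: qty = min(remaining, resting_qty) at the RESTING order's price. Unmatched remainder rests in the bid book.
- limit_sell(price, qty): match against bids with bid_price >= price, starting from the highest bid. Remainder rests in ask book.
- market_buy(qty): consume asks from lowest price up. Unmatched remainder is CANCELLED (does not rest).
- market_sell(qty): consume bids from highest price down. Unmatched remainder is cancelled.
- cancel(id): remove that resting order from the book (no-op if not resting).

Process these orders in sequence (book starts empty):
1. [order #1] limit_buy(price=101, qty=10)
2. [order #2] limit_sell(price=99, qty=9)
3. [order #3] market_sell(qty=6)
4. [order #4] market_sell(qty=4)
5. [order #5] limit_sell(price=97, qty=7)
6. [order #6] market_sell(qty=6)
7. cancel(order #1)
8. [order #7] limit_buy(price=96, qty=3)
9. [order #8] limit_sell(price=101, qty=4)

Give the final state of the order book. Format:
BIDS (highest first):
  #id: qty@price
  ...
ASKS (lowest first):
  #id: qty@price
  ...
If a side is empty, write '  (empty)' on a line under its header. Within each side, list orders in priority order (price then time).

Answer: BIDS (highest first):
  #7: 3@96
ASKS (lowest first):
  #5: 7@97
  #8: 4@101

Derivation:
After op 1 [order #1] limit_buy(price=101, qty=10): fills=none; bids=[#1:10@101] asks=[-]
After op 2 [order #2] limit_sell(price=99, qty=9): fills=#1x#2:9@101; bids=[#1:1@101] asks=[-]
After op 3 [order #3] market_sell(qty=6): fills=#1x#3:1@101; bids=[-] asks=[-]
After op 4 [order #4] market_sell(qty=4): fills=none; bids=[-] asks=[-]
After op 5 [order #5] limit_sell(price=97, qty=7): fills=none; bids=[-] asks=[#5:7@97]
After op 6 [order #6] market_sell(qty=6): fills=none; bids=[-] asks=[#5:7@97]
After op 7 cancel(order #1): fills=none; bids=[-] asks=[#5:7@97]
After op 8 [order #7] limit_buy(price=96, qty=3): fills=none; bids=[#7:3@96] asks=[#5:7@97]
After op 9 [order #8] limit_sell(price=101, qty=4): fills=none; bids=[#7:3@96] asks=[#5:7@97 #8:4@101]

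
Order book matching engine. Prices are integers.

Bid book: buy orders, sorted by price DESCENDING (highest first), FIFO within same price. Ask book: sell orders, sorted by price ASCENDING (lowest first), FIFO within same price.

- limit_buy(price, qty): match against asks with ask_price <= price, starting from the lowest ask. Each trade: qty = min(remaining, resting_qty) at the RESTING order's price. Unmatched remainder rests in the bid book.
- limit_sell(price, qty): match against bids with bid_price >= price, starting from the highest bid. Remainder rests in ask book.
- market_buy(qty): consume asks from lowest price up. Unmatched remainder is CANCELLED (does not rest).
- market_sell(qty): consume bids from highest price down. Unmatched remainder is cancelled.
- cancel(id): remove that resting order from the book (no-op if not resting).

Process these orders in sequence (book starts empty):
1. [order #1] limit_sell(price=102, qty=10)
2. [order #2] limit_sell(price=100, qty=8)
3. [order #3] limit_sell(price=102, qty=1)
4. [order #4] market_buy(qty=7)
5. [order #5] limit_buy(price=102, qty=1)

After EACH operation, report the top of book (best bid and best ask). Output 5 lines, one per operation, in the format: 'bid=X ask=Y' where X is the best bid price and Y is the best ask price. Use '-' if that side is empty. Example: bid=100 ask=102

Answer: bid=- ask=102
bid=- ask=100
bid=- ask=100
bid=- ask=100
bid=- ask=102

Derivation:
After op 1 [order #1] limit_sell(price=102, qty=10): fills=none; bids=[-] asks=[#1:10@102]
After op 2 [order #2] limit_sell(price=100, qty=8): fills=none; bids=[-] asks=[#2:8@100 #1:10@102]
After op 3 [order #3] limit_sell(price=102, qty=1): fills=none; bids=[-] asks=[#2:8@100 #1:10@102 #3:1@102]
After op 4 [order #4] market_buy(qty=7): fills=#4x#2:7@100; bids=[-] asks=[#2:1@100 #1:10@102 #3:1@102]
After op 5 [order #5] limit_buy(price=102, qty=1): fills=#5x#2:1@100; bids=[-] asks=[#1:10@102 #3:1@102]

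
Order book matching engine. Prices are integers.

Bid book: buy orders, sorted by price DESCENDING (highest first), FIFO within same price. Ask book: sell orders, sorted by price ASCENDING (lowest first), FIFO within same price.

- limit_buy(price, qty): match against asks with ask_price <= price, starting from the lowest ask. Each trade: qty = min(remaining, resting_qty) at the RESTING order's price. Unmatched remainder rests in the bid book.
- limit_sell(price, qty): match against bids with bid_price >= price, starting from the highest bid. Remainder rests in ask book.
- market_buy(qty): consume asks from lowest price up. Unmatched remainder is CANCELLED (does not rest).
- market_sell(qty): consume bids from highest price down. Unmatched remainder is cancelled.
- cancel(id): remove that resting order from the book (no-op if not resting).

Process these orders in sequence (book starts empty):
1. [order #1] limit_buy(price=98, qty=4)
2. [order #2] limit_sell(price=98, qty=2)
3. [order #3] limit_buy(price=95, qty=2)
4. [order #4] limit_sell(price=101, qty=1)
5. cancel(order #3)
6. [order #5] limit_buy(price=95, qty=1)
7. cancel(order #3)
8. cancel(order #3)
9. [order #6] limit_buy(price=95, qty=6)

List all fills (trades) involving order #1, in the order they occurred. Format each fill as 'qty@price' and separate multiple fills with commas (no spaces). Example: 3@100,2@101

After op 1 [order #1] limit_buy(price=98, qty=4): fills=none; bids=[#1:4@98] asks=[-]
After op 2 [order #2] limit_sell(price=98, qty=2): fills=#1x#2:2@98; bids=[#1:2@98] asks=[-]
After op 3 [order #3] limit_buy(price=95, qty=2): fills=none; bids=[#1:2@98 #3:2@95] asks=[-]
After op 4 [order #4] limit_sell(price=101, qty=1): fills=none; bids=[#1:2@98 #3:2@95] asks=[#4:1@101]
After op 5 cancel(order #3): fills=none; bids=[#1:2@98] asks=[#4:1@101]
After op 6 [order #5] limit_buy(price=95, qty=1): fills=none; bids=[#1:2@98 #5:1@95] asks=[#4:1@101]
After op 7 cancel(order #3): fills=none; bids=[#1:2@98 #5:1@95] asks=[#4:1@101]
After op 8 cancel(order #3): fills=none; bids=[#1:2@98 #5:1@95] asks=[#4:1@101]
After op 9 [order #6] limit_buy(price=95, qty=6): fills=none; bids=[#1:2@98 #5:1@95 #6:6@95] asks=[#4:1@101]

Answer: 2@98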